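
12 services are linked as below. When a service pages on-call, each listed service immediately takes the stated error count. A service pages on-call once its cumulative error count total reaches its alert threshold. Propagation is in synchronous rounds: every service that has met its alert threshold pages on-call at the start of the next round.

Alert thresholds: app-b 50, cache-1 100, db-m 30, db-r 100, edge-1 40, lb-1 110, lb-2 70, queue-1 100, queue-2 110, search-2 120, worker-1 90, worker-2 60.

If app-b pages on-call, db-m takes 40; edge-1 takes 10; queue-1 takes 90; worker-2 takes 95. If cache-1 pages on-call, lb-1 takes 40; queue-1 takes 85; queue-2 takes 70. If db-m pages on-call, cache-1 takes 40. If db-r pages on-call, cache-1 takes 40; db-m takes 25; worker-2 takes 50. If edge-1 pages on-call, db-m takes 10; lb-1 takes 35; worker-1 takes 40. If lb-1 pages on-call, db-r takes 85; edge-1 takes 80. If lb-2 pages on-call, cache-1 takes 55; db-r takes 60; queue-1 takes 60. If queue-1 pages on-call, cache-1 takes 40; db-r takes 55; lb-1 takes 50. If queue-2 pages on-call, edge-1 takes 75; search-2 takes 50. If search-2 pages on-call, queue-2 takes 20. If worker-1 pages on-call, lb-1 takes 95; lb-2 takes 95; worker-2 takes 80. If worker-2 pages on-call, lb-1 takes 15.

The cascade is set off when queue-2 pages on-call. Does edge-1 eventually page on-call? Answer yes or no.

yes

Round 1 — queue-2 pages on-call (initial).
  edge-1: +75 → 75 ≥ 40
  search-2: +50 → 50 < 120
Round 2 — edge-1 pages on-call.
  db-m: +10 → 10 < 30
  lb-1: +35 → 35 < 110
  worker-1: +40 → 40 < 90
No further pages.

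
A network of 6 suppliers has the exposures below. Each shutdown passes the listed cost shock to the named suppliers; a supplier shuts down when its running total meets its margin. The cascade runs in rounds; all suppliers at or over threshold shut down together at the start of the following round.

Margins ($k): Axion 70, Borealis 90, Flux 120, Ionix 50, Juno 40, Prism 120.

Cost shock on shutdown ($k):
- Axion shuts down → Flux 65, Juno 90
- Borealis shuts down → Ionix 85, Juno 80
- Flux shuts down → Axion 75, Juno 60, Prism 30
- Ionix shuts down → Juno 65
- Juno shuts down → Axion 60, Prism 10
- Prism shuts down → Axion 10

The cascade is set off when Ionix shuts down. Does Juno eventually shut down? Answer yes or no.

Round 1 — Ionix shuts down (initial).
  Juno: +65 → 65 ≥ 40
Round 2 — Juno shuts down.
  Axion: +60 → 60 < 70
  Prism: +10 → 10 < 120
No further shutdowns.

yes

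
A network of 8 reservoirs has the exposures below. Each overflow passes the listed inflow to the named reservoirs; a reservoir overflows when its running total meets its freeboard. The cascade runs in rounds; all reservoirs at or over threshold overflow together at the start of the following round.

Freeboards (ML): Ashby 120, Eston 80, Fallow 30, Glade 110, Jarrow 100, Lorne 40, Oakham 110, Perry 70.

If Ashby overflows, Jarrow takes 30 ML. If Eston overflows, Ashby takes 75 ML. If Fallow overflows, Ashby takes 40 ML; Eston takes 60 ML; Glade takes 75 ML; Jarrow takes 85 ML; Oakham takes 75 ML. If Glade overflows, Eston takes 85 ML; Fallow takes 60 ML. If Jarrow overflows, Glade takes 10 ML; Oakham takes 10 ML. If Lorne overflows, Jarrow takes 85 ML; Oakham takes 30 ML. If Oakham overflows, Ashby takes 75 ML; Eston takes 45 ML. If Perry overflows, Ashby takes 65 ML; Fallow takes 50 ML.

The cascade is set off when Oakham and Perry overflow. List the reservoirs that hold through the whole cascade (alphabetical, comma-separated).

Glade, Lorne

Round 1 — Oakham, Perry overflow (initial).
  Ashby: +75+65 → 140 ≥ 120
  Eston: +45 → 45 < 80
  Fallow: +50 → 50 ≥ 30
Round 2 — Ashby, Fallow overflow.
  Eston: +60 → 105 ≥ 80
  Glade: +75 → 75 < 110
  Jarrow: +30+85 → 115 ≥ 100
Round 3 — Eston, Jarrow overflow.
  Glade: +10 → 85 < 110
No further overflows.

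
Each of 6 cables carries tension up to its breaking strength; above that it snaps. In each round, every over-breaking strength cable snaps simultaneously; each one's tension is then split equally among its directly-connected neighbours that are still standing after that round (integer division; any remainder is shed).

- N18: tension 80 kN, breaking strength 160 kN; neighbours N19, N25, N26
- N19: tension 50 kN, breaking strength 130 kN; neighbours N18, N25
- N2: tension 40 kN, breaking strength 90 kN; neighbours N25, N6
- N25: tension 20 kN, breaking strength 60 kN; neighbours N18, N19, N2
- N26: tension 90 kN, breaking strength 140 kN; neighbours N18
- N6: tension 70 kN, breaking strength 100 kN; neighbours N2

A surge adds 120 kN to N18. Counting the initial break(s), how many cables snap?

Round 1 — N18 at 200 > 160. N18 snaps.
  N18 sheds 200 kN to N19, N25, N26: 66 each (2 lost).
    N19: 50+66 = 116 ≤ 130
    N25: 20+66 = 86 > 60
    N26: 90+66 = 156 > 140
Round 2 — N25, N26 snap.
  N25 sheds 86 kN to N19, N2: 43 each.
    N19: 116+43 = 159 > 130
    N2: 40+43 = 83 ≤ 90
  N26 sheds 156 kN: no online neighbours, lost.
Round 3 — N19 snaps.
  N19 sheds 159 kN: no online neighbours, lost.
No further breaks.

4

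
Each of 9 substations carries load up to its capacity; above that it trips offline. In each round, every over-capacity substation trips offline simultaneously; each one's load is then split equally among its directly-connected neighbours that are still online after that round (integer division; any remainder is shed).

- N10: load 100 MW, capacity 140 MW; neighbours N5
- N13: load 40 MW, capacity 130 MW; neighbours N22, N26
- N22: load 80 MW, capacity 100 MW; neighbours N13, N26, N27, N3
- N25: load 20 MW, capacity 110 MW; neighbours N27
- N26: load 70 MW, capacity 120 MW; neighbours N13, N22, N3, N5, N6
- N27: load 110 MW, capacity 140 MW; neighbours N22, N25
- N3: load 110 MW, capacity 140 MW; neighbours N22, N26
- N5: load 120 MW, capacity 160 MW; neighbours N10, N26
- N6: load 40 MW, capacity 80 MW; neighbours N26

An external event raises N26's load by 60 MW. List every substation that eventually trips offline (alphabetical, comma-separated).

N22, N25, N26, N27, N3

Round 1 — N26 at 130 > 120. N26 trips offline.
  N26 sheds 130 MW to N13, N22, N3, N5, N6: 26 each.
    N13: 40+26 = 66 ≤ 130
    N22: 80+26 = 106 > 100
    N3: 110+26 = 136 ≤ 140
    N5: 120+26 = 146 ≤ 160
    N6: 40+26 = 66 ≤ 80
Round 2 — N22 trips offline.
  N22 sheds 106 MW to N13, N27, N3: 35 each (1 lost).
    N13: 66+35 = 101 ≤ 130
    N27: 110+35 = 145 > 140
    N3: 136+35 = 171 > 140
Round 3 — N27, N3 trip offline.
  N27 sheds 145 MW to N25: 145 each.
    N25: 20+145 = 165 > 110
  N3 sheds 171 MW: no online neighbours, lost.
Round 4 — N25 trips offline.
  N25 sheds 165 MW: no online neighbours, lost.
No further trips.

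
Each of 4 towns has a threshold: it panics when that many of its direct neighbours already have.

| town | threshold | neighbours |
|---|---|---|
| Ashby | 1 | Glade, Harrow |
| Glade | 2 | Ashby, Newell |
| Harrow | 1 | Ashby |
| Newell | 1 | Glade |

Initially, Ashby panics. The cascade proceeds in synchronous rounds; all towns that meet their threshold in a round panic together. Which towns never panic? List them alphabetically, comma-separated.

Glade, Newell

Round 1 — Ashby panics (initial).
Round 2 — checking thresholds:
  Glade: 1 of 2 neighbours < 2, holds.
  Harrow: 1 of 1 neighbours ≥ 1, panics.
Round 3 — no new panics; cascade stops.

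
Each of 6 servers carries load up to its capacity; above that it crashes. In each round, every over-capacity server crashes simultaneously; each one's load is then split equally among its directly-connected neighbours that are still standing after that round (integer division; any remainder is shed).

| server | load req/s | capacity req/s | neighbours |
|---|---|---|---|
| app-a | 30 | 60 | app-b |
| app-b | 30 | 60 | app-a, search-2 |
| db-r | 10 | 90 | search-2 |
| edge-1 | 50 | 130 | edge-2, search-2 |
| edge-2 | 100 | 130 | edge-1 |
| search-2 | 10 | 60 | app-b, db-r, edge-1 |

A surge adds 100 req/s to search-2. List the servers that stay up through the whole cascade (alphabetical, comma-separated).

Round 1 — search-2 at 110 > 60. search-2 crashes.
  search-2 sheds 110 req/s to app-b, db-r, edge-1: 36 each (2 lost).
    app-b: 30+36 = 66 > 60
    db-r: 10+36 = 46 ≤ 90
    edge-1: 50+36 = 86 ≤ 130
Round 2 — app-b crashes.
  app-b sheds 66 req/s to app-a: 66 each.
    app-a: 30+66 = 96 > 60
Round 3 — app-a crashes.
  app-a sheds 96 req/s: no online neighbours, lost.
No further crashes.

db-r, edge-1, edge-2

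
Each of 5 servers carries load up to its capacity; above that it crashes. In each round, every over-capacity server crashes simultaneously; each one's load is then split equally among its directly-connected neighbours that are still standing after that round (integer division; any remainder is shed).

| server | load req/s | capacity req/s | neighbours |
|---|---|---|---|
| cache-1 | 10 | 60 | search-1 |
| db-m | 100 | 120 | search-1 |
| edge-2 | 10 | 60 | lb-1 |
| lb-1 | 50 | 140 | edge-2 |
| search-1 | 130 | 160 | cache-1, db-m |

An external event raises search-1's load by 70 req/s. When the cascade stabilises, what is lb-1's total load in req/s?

Round 1 — search-1 at 200 > 160. search-1 crashes.
  search-1 sheds 200 req/s to cache-1, db-m: 100 each.
    cache-1: 10+100 = 110 > 60
    db-m: 100+100 = 200 > 120
Round 2 — cache-1, db-m crash.
  cache-1 sheds 110 req/s: no online neighbours, lost.
  db-m sheds 200 req/s: no online neighbours, lost.
No further crashes.

50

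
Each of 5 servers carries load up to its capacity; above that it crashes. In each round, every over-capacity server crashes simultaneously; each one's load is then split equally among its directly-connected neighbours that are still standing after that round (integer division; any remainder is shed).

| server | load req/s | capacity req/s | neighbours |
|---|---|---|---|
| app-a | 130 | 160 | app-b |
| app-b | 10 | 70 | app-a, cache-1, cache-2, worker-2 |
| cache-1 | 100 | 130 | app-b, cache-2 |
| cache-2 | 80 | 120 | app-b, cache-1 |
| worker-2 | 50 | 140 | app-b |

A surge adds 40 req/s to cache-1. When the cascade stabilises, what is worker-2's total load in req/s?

Round 1 — cache-1 at 140 > 130. cache-1 crashes.
  cache-1 sheds 140 req/s to app-b, cache-2: 70 each.
    app-b: 10+70 = 80 > 70
    cache-2: 80+70 = 150 > 120
Round 2 — app-b, cache-2 crash.
  app-b sheds 80 req/s to app-a, worker-2: 40 each.
    app-a: 130+40 = 170 > 160
    worker-2: 50+40 = 90 ≤ 140
  cache-2 sheds 150 req/s: no online neighbours, lost.
Round 3 — app-a crashes.
  app-a sheds 170 req/s: no online neighbours, lost.
No further crashes.

90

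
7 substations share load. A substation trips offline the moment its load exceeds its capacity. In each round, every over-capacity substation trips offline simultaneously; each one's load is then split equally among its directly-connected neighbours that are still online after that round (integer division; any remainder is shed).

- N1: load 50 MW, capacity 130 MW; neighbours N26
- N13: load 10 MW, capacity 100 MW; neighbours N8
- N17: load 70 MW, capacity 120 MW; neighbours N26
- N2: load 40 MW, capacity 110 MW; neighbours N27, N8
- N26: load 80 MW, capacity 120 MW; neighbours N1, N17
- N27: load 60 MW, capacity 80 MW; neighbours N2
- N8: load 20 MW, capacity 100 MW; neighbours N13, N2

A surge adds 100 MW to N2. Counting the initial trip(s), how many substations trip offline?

Round 1 — N2 at 140 > 110. N2 trips offline.
  N2 sheds 140 MW to N27, N8: 70 each.
    N27: 60+70 = 130 > 80
    N8: 20+70 = 90 ≤ 100
Round 2 — N27 trips offline.
  N27 sheds 130 MW: no online neighbours, lost.
No further trips.

2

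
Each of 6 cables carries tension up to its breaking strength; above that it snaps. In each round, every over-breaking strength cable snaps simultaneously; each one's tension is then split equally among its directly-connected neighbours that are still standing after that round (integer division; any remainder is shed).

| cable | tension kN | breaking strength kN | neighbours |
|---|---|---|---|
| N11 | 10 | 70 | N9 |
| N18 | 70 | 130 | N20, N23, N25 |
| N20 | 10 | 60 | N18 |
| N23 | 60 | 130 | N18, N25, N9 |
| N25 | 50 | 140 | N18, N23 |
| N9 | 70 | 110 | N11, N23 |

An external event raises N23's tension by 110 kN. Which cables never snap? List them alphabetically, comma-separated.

Round 1 — N23 at 170 > 130. N23 snaps.
  N23 sheds 170 kN to N18, N25, N9: 56 each (2 lost).
    N18: 70+56 = 126 ≤ 130
    N25: 50+56 = 106 ≤ 140
    N9: 70+56 = 126 > 110
Round 2 — N9 snaps.
  N9 sheds 126 kN to N11: 126 each.
    N11: 10+126 = 136 > 70
Round 3 — N11 snaps.
  N11 sheds 136 kN: no online neighbours, lost.
No further breaks.

N18, N20, N25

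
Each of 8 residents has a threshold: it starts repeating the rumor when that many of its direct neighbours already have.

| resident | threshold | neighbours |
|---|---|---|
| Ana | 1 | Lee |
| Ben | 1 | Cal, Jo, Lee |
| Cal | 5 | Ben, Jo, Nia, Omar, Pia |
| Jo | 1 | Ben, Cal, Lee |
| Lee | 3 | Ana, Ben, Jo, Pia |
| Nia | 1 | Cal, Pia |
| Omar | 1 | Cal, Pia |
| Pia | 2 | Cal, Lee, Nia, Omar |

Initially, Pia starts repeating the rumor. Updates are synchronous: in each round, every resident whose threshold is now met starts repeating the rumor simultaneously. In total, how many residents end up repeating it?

3

Round 1 — Pia starts repeating the rumor (initial).
Round 2 — checking thresholds:
  Cal: 1 of 5 neighbours < 5, below threshold.
  Lee: 1 of 4 neighbours < 3, below threshold.
  Nia: 1 of 2 neighbours ≥ 1, starts repeating the rumor.
  Omar: 1 of 2 neighbours ≥ 1, starts repeating the rumor.
Round 3 — no new spreads; cascade stops.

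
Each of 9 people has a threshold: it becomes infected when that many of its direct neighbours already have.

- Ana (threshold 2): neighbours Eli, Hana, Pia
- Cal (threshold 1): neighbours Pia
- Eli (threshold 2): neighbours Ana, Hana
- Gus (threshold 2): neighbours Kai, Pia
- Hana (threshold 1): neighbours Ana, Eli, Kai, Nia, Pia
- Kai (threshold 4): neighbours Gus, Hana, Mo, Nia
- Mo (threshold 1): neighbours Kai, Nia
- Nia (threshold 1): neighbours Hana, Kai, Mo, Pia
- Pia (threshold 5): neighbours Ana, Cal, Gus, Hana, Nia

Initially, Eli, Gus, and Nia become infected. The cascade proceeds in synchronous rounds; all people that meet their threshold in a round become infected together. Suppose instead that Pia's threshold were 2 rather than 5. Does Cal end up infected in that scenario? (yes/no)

With Pia's threshold at 2:
Round 1 — Eli, Gus, Nia become infected (initial).
Round 2 — checking thresholds:
  Ana: 1 of 3 neighbours < 2, holds.
  Hana: 2 of 5 neighbours ≥ 1, becomes infected.
  Kai: 2 of 4 neighbours < 4, holds.
  Mo: 1 of 2 neighbours ≥ 1, becomes infected.
  Pia: 2 of 5 neighbours ≥ 2, becomes infected.
Round 3 — checking thresholds:
  Ana: 3 of 3 neighbours ≥ 2, becomes infected.
  Cal: 1 of 1 neighbours ≥ 1, becomes infected.
  Kai: 4 of 4 neighbours ≥ 4, becomes infected.
Round 4 — no new infections; cascade stops.

yes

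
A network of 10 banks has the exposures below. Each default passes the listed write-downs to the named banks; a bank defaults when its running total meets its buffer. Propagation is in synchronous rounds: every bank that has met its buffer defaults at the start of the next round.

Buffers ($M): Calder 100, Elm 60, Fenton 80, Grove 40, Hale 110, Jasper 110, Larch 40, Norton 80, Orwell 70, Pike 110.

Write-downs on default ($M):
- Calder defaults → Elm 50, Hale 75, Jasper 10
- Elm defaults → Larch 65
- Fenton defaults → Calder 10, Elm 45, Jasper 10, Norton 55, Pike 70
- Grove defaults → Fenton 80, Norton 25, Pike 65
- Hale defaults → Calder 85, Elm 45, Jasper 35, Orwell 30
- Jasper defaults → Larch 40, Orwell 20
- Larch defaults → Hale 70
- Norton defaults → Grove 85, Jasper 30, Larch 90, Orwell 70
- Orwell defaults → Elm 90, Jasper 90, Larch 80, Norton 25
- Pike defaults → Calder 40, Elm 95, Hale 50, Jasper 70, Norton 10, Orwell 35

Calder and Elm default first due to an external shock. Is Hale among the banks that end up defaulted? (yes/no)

yes

Round 1 — Calder, Elm default (initial).
  Hale: +75 → 75 < 110
  Jasper: +10 → 10 < 110
  Larch: +65 → 65 ≥ 40
Round 2 — Larch defaults.
  Hale: +70 → 145 ≥ 110
Round 3 — Hale defaults.
  Jasper: +35 → 45 < 110
  Orwell: +30 → 30 < 70
No further defaults.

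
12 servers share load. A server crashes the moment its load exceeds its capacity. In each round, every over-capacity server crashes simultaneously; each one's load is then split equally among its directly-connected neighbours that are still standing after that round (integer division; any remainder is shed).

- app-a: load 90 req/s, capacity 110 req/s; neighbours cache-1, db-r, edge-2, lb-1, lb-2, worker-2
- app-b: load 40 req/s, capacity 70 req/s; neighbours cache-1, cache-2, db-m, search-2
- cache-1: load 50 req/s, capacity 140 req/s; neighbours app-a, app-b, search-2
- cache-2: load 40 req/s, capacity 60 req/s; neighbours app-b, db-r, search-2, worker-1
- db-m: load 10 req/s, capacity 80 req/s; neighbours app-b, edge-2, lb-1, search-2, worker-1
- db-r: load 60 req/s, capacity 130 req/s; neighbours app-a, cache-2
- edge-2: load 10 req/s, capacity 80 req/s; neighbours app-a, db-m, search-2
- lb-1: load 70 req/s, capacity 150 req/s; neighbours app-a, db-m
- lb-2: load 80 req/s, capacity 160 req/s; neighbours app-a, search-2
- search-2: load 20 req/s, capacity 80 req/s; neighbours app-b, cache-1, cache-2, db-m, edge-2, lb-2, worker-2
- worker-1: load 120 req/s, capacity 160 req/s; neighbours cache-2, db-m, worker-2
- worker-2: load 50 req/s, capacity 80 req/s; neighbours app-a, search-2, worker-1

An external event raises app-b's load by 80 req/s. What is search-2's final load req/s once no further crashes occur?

Round 1 — app-b at 120 > 70. app-b crashes.
  app-b sheds 120 req/s to cache-1, cache-2, db-m, search-2: 30 each.
    cache-1: 50+30 = 80 ≤ 140
    cache-2: 40+30 = 70 > 60
    db-m: 10+30 = 40 ≤ 80
    search-2: 20+30 = 50 ≤ 80
Round 2 — cache-2 crashes.
  cache-2 sheds 70 req/s to db-r, search-2, worker-1: 23 each (1 lost).
    db-r: 60+23 = 83 ≤ 130
    search-2: 50+23 = 73 ≤ 80
    worker-1: 120+23 = 143 ≤ 160
No further crashes.

73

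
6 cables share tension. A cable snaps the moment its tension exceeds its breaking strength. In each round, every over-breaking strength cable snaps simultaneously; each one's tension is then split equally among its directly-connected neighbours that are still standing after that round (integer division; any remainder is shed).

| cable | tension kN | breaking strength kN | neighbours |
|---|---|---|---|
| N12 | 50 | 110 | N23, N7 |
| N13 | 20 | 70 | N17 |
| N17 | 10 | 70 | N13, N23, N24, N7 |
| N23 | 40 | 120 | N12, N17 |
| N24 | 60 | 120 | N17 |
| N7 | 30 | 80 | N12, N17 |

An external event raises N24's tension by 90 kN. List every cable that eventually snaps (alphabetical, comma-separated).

N12, N13, N17, N23, N24, N7

Round 1 — N24 at 150 > 120. N24 snaps.
  N24 sheds 150 kN to N17: 150 each.
    N17: 10+150 = 160 > 70
Round 2 — N17 snaps.
  N17 sheds 160 kN to N13, N23, N7: 53 each (1 lost).
    N13: 20+53 = 73 > 70
    N23: 40+53 = 93 ≤ 120
    N7: 30+53 = 83 > 80
Round 3 — N13, N7 snap.
  N13 sheds 73 kN: no online neighbours, lost.
  N7 sheds 83 kN to N12: 83 each.
    N12: 50+83 = 133 > 110
Round 4 — N12 snaps.
  N12 sheds 133 kN to N23: 133 each.
    N23: 93+133 = 226 > 120
Round 5 — N23 snaps.
  N23 sheds 226 kN: no online neighbours, lost.
No further breaks.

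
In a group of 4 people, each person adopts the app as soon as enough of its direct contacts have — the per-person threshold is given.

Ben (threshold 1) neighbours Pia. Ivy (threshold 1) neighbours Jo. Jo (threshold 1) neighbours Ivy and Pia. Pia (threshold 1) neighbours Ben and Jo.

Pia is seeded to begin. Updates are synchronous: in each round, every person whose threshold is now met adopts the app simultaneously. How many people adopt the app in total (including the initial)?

4

Round 1 — Pia adopts the app (initial).
Round 2 — checking thresholds:
  Ben: 1 of 1 neighbours ≥ 1, adopts the app.
  Jo: 1 of 2 neighbours ≥ 1, adopts the app.
Round 3 — checking thresholds:
  Ivy: 1 of 1 neighbours ≥ 1, adopts the app.
Round 4 — no new adoptions; cascade stops.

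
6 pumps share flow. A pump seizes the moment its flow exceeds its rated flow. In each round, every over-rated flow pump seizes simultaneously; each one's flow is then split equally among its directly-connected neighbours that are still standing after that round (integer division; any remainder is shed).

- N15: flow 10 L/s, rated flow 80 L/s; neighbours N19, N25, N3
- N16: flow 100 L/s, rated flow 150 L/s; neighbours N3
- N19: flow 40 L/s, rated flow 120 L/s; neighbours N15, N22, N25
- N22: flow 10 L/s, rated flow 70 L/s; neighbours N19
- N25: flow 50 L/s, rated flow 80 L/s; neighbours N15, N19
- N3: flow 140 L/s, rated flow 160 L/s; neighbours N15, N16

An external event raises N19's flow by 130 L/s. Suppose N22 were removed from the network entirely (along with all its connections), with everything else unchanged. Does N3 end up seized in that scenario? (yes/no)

yes

With N22 removed:
Round 1 — N19 at 170 > 120. N19 seizes.
  N19 sheds 170 L/s to N15, N25: 85 each.
    N15: 10+85 = 95 > 80
    N25: 50+85 = 135 > 80
Round 2 — N15, N25 seize.
  N15 sheds 95 L/s to N3: 95 each.
    N3: 140+95 = 235 > 160
  N25 sheds 135 L/s: no online neighbours, lost.
Round 3 — N3 seizes.
  N3 sheds 235 L/s to N16: 235 each.
    N16: 100+235 = 335 > 150
Round 4 — N16 seizes.
  N16 sheds 335 L/s: no online neighbours, lost.
No further seizures.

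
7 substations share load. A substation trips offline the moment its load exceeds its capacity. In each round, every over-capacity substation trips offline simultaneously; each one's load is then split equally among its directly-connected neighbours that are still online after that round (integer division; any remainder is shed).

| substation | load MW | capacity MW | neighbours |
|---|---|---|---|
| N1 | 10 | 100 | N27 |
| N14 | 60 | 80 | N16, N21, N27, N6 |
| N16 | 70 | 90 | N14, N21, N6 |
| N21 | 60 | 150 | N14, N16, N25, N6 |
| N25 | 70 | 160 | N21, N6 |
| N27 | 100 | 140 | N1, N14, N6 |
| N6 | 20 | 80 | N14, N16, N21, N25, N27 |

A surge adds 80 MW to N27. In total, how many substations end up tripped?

6

Round 1 — N27 at 180 > 140. N27 trips offline.
  N27 sheds 180 MW to N1, N14, N6: 60 each.
    N1: 10+60 = 70 ≤ 100
    N14: 60+60 = 120 > 80
    N6: 20+60 = 80 ≤ 80
Round 2 — N14 trips offline.
  N14 sheds 120 MW to N16, N21, N6: 40 each.
    N16: 70+40 = 110 > 90
    N21: 60+40 = 100 ≤ 150
    N6: 80+40 = 120 > 80
Round 3 — N16, N6 trip offline.
  N16 sheds 110 MW to N21: 110 each.
    N21: 100+110 = 210 > 150
  N6 sheds 120 MW to N21, N25: 60 each.
    N21: 210+60 = 270 > 150
    N25: 70+60 = 130 ≤ 160
Round 4 — N21 trips offline.
  N21 sheds 270 MW to N25: 270 each.
    N25: 130+270 = 400 > 160
Round 5 — N25 trips offline.
  N25 sheds 400 MW: no online neighbours, lost.
No further trips.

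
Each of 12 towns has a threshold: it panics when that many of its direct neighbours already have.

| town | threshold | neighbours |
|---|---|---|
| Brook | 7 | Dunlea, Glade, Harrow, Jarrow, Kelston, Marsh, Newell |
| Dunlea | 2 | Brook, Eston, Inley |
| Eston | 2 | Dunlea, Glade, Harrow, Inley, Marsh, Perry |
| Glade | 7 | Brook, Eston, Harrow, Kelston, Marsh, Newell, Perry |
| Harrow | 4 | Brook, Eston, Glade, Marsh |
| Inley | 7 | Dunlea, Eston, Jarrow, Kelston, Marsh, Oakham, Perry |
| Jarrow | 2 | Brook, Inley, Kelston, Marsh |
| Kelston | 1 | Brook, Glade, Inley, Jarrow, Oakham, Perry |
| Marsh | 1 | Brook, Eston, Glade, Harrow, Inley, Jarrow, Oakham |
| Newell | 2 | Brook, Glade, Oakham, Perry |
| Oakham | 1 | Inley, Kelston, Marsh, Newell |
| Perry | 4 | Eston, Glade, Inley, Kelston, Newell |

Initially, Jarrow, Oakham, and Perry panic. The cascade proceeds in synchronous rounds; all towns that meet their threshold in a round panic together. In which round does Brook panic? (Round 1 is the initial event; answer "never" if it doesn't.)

never

Round 1 — Jarrow, Oakham, Perry panic (initial).
Round 2 — checking thresholds:
  Brook: 1 of 7 neighbours < 7, below threshold.
  Eston: 1 of 6 neighbours < 2, below threshold.
  Glade: 1 of 7 neighbours < 7, below threshold.
  Inley: 3 of 7 neighbours < 7, below threshold.
  Kelston: 3 of 6 neighbours ≥ 1, panics.
  Marsh: 2 of 7 neighbours ≥ 1, panics.
  Newell: 2 of 4 neighbours ≥ 2, panics.
Round 3 — checking thresholds:
  Brook: 4 of 7 neighbours < 7, below threshold.
  Eston: 2 of 6 neighbours ≥ 2, panics.
  Glade: 4 of 7 neighbours < 7, below threshold.
  Harrow: 1 of 4 neighbours < 4, below threshold.
  Inley: 5 of 7 neighbours < 7, below threshold.
Round 4 — no new panics; cascade stops.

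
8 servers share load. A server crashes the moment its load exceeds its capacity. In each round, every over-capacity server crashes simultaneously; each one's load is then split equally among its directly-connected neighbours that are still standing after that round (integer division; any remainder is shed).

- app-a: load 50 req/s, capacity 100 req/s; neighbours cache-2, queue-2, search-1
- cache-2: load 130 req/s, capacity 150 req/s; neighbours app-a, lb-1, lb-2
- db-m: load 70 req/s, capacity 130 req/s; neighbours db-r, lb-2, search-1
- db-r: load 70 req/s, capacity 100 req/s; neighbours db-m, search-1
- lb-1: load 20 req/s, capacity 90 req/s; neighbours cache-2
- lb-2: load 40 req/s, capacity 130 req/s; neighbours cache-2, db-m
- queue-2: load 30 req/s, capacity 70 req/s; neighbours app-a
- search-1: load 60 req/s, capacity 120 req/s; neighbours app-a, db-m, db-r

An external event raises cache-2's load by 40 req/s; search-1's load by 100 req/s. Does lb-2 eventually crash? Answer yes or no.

yes

Round 1 — cache-2 at 170 > 150; search-1 at 160 > 120. cache-2, search-1 crash.
  cache-2 sheds 170 req/s to app-a, lb-1, lb-2: 56 each (2 lost).
    app-a: 50+56 = 106 > 100
    lb-1: 20+56 = 76 ≤ 90
    lb-2: 40+56 = 96 ≤ 130
  search-1 sheds 160 req/s to app-a, db-m, db-r: 53 each (1 lost).
    app-a: 106+53 = 159 > 100
    db-m: 70+53 = 123 ≤ 130
    db-r: 70+53 = 123 > 100
Round 2 — app-a, db-r crash.
  app-a sheds 159 req/s to queue-2: 159 each.
    queue-2: 30+159 = 189 > 70
  db-r sheds 123 req/s to db-m: 123 each.
    db-m: 123+123 = 246 > 130
Round 3 — db-m, queue-2 crash.
  db-m sheds 246 req/s to lb-2: 246 each.
    lb-2: 96+246 = 342 > 130
  queue-2 sheds 189 req/s: no online neighbours, lost.
Round 4 — lb-2 crashes.
  lb-2 sheds 342 req/s: no online neighbours, lost.
No further crashes.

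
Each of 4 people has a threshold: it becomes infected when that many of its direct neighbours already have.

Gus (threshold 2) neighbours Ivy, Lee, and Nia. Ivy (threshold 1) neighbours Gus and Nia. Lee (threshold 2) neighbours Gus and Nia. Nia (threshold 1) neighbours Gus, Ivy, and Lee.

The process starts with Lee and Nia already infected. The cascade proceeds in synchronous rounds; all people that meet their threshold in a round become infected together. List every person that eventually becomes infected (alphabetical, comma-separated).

Round 1 — Lee, Nia become infected (initial).
Round 2 — checking thresholds:
  Gus: 2 of 3 neighbours ≥ 2, becomes infected.
  Ivy: 1 of 2 neighbours ≥ 1, becomes infected.
Round 3 — no new infections; cascade stops.

Gus, Ivy, Lee, Nia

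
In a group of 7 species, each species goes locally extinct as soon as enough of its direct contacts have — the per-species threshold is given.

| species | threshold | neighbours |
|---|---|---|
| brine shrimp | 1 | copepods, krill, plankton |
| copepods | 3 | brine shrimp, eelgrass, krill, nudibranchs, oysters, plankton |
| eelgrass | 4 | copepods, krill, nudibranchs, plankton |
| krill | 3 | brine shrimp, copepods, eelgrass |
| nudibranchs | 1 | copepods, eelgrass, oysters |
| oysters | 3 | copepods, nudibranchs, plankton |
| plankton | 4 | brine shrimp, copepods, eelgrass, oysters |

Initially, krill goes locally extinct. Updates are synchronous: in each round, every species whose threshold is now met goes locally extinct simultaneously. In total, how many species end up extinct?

Round 1 — krill goes locally extinct (initial).
Round 2 — checking thresholds:
  brine shrimp: 1 of 3 neighbours ≥ 1, goes locally extinct.
  copepods: 1 of 6 neighbours < 3, holds.
  eelgrass: 1 of 4 neighbours < 4, holds.
Round 3 — no new extinctions; cascade stops.

2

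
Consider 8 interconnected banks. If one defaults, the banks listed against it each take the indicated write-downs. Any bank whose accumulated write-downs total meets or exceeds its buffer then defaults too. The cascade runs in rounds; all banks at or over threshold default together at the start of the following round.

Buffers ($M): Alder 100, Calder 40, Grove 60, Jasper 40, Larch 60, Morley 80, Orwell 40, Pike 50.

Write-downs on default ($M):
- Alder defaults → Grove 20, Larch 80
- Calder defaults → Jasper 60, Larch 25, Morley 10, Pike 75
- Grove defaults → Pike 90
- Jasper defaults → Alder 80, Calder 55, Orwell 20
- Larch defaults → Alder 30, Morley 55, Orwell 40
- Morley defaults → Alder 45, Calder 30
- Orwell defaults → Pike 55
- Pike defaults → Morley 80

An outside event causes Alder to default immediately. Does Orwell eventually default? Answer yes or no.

Round 1 — Alder defaults (initial).
  Grove: +20 → 20 < 60
  Larch: +80 → 80 ≥ 60
Round 2 — Larch defaults.
  Morley: +55 → 55 < 80
  Orwell: +40 → 40 ≥ 40
Round 3 — Orwell defaults.
  Pike: +55 → 55 ≥ 50
Round 4 — Pike defaults.
  Morley: +80 → 135 ≥ 80
Round 5 — Morley defaults.
  Calder: +30 → 30 < 40
No further defaults.

yes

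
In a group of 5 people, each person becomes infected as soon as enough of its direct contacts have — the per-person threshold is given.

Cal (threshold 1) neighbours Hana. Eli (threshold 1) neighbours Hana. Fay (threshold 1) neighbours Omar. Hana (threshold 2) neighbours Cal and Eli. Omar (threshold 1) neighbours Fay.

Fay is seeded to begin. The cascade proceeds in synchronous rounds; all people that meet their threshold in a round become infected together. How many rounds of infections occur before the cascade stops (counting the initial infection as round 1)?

Round 1 — Fay becomes infected (initial).
Round 2 — checking thresholds:
  Omar: 1 of 1 neighbours ≥ 1, becomes infected.
Round 3 — no new infections; cascade stops.

2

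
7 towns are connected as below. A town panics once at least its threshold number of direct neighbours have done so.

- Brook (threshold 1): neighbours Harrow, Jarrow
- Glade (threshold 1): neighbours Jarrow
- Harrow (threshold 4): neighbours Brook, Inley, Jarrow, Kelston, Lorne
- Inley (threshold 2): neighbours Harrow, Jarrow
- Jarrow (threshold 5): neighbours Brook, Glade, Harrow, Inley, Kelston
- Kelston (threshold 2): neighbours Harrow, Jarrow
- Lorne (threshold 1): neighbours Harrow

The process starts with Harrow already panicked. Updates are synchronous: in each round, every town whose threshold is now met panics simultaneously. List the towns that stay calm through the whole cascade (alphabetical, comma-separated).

Round 1 — Harrow panics (initial).
Round 2 — checking thresholds:
  Brook: 1 of 2 neighbours ≥ 1, panics.
  Inley: 1 of 2 neighbours < 2, not yet.
  Jarrow: 1 of 5 neighbours < 5, not yet.
  Kelston: 1 of 2 neighbours < 2, not yet.
  Lorne: 1 of 1 neighbours ≥ 1, panics.
Round 3 — no new panics; cascade stops.

Glade, Inley, Jarrow, Kelston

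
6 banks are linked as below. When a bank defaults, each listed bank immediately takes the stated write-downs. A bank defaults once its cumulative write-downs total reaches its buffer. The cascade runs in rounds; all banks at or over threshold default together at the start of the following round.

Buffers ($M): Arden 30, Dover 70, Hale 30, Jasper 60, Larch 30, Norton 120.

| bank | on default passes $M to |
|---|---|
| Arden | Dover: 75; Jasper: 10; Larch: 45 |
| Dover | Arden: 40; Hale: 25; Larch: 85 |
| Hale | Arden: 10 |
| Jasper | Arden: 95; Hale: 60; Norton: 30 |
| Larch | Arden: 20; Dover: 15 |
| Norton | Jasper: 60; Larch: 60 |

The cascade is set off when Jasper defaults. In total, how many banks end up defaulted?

Round 1 — Jasper defaults (initial).
  Arden: +95 → 95 ≥ 30
  Hale: +60 → 60 ≥ 30
  Norton: +30 → 30 < 120
Round 2 — Arden, Hale default.
  Dover: +75 → 75 ≥ 70
  Larch: +45 → 45 ≥ 30
Round 3 — Dover, Larch default.
No further defaults.

5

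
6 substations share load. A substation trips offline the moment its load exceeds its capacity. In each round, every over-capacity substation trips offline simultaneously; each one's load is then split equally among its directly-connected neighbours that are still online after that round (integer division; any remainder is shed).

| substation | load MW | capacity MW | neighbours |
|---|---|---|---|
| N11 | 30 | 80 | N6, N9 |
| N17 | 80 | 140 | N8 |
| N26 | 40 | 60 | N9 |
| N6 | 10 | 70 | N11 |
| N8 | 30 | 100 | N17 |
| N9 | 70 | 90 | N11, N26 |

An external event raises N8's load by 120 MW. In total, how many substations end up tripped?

2

Round 1 — N8 at 150 > 100. N8 trips offline.
  N8 sheds 150 MW to N17: 150 each.
    N17: 80+150 = 230 > 140
Round 2 — N17 trips offline.
  N17 sheds 230 MW: no online neighbours, lost.
No further trips.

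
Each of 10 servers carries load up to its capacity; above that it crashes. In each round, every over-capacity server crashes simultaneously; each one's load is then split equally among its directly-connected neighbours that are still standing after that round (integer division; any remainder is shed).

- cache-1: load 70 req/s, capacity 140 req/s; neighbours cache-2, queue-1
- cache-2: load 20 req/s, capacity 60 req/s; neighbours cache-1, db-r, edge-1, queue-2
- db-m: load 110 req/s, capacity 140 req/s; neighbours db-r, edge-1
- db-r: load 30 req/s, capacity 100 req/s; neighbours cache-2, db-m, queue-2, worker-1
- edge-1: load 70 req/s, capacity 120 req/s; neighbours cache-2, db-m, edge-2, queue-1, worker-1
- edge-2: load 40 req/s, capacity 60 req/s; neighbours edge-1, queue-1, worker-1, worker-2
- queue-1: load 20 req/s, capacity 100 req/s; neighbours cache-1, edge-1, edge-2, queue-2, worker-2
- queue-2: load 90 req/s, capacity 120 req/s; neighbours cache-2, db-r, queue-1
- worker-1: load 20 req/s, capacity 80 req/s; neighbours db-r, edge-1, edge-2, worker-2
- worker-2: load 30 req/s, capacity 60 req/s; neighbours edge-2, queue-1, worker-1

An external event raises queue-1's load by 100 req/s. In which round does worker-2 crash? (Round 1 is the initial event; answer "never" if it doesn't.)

Round 1 — queue-1 at 120 > 100. queue-1 crashes.
  queue-1 sheds 120 req/s to cache-1, edge-1, edge-2, queue-2, worker-2: 24 each.
    cache-1: 70+24 = 94 ≤ 140
    edge-1: 70+24 = 94 ≤ 120
    edge-2: 40+24 = 64 > 60
    queue-2: 90+24 = 114 ≤ 120
    worker-2: 30+24 = 54 ≤ 60
Round 2 — edge-2 crashes.
  edge-2 sheds 64 req/s to edge-1, worker-1, worker-2: 21 each (1 lost).
    edge-1: 94+21 = 115 ≤ 120
    worker-1: 20+21 = 41 ≤ 80
    worker-2: 54+21 = 75 > 60
Round 3 — worker-2 crashes.
  worker-2 sheds 75 req/s to worker-1: 75 each.
    worker-1: 41+75 = 116 > 80
Round 4 — worker-1 crashes.
  worker-1 sheds 116 req/s to db-r, edge-1: 58 each.
    db-r: 30+58 = 88 ≤ 100
    edge-1: 115+58 = 173 > 120
Round 5 — edge-1 crashes.
  edge-1 sheds 173 req/s to cache-2, db-m: 86 each (1 lost).
    cache-2: 20+86 = 106 > 60
    db-m: 110+86 = 196 > 140
Round 6 — cache-2, db-m crash.
  cache-2 sheds 106 req/s to cache-1, db-r, queue-2: 35 each (1 lost).
    cache-1: 94+35 = 129 ≤ 140
    db-r: 88+35 = 123 > 100
    queue-2: 114+35 = 149 > 120
  db-m sheds 196 req/s to db-r: 196 each.
    db-r: 123+196 = 319 > 100
Round 7 — db-r, queue-2 crash.
  db-r sheds 319 req/s: no online neighbours, lost.
  queue-2 sheds 149 req/s: no online neighbours, lost.
No further crashes.

3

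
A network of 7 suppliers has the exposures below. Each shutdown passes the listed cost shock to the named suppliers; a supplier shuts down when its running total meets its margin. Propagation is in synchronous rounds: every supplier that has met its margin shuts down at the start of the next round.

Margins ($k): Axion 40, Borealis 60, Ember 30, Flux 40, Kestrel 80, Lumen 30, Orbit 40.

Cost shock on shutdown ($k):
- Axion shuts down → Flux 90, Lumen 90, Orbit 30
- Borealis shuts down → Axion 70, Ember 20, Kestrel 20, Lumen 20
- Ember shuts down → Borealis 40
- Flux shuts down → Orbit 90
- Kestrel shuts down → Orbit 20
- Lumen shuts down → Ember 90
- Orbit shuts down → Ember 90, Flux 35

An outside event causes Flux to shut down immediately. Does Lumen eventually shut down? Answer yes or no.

Round 1 — Flux shuts down (initial).
  Orbit: +90 → 90 ≥ 40
Round 2 — Orbit shuts down.
  Ember: +90 → 90 ≥ 30
Round 3 — Ember shuts down.
  Borealis: +40 → 40 < 60
No further shutdowns.

no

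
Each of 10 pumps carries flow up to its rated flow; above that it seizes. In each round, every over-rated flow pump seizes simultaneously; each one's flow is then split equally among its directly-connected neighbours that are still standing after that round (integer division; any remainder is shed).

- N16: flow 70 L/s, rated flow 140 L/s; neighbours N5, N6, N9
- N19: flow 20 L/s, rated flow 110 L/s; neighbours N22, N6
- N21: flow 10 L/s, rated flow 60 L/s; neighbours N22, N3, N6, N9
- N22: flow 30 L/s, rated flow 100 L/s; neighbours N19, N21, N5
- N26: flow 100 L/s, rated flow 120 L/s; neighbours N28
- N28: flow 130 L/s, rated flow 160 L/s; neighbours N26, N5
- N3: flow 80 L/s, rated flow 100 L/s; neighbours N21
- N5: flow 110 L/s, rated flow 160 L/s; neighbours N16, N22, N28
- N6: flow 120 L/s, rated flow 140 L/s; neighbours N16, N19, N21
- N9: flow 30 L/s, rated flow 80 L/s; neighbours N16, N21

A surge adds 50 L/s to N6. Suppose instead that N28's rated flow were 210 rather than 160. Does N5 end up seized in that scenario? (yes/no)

no

With N28's rated flow at 210:
Round 1 — N6 at 170 > 140. N6 seizes.
  N6 sheds 170 L/s to N16, N19, N21: 56 each (2 lost).
    N16: 70+56 = 126 ≤ 140
    N19: 20+56 = 76 ≤ 110
    N21: 10+56 = 66 > 60
Round 2 — N21 seizes.
  N21 sheds 66 L/s to N22, N3, N9: 22 each.
    N22: 30+22 = 52 ≤ 100
    N3: 80+22 = 102 > 100
    N9: 30+22 = 52 ≤ 80
Round 3 — N3 seizes.
  N3 sheds 102 L/s: no online neighbours, lost.
No further seizures.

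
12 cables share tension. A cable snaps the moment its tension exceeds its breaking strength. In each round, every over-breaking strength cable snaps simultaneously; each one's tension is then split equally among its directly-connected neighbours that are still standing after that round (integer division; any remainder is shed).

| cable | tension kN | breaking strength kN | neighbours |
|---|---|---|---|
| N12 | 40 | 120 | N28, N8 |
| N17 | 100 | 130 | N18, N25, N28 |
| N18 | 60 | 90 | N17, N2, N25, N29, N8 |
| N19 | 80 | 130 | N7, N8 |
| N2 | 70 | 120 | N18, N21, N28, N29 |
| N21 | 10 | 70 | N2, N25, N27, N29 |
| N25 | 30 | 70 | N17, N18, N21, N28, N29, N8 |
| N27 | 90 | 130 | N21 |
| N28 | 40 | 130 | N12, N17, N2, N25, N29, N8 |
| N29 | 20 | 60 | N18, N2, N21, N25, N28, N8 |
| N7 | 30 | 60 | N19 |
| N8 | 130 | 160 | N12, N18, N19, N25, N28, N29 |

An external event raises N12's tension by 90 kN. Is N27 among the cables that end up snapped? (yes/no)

Round 1 — N12 at 130 > 120. N12 snaps.
  N12 sheds 130 kN to N28, N8: 65 each.
    N28: 40+65 = 105 ≤ 130
    N8: 130+65 = 195 > 160
Round 2 — N8 snaps.
  N8 sheds 195 kN to N18, N19, N25, N28, N29: 39 each.
    N18: 60+39 = 99 > 90
    N19: 80+39 = 119 ≤ 130
    N25: 30+39 = 69 ≤ 70
    N28: 105+39 = 144 > 130
    N29: 20+39 = 59 ≤ 60
Round 3 — N18, N28 snap.
  N18 sheds 99 kN to N17, N2, N25, N29: 24 each (3 lost).
    N17: 100+24 = 124 ≤ 130
    N2: 70+24 = 94 ≤ 120
    N25: 69+24 = 93 > 70
    N29: 59+24 = 83 > 60
  N28 sheds 144 kN to N17, N2, N25, N29: 36 each.
    N17: 124+36 = 160 > 130
    N2: 94+36 = 130 > 120
    N25: 93+36 = 129 > 70
    N29: 83+36 = 119 > 60
Round 4 — N17, N2, N25, N29 snap.
  N17 sheds 160 kN: no online neighbours, lost.
  N2 sheds 130 kN to N21: 130 each.
    N21: 10+130 = 140 > 70
  N25 sheds 129 kN to N21: 129 each.
    N21: 140+129 = 269 > 70
  N29 sheds 119 kN to N21: 119 each.
    N21: 269+119 = 388 > 70
Round 5 — N21 snaps.
  N21 sheds 388 kN to N27: 388 each.
    N27: 90+388 = 478 > 130
Round 6 — N27 snaps.
  N27 sheds 478 kN: no online neighbours, lost.
No further breaks.

yes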